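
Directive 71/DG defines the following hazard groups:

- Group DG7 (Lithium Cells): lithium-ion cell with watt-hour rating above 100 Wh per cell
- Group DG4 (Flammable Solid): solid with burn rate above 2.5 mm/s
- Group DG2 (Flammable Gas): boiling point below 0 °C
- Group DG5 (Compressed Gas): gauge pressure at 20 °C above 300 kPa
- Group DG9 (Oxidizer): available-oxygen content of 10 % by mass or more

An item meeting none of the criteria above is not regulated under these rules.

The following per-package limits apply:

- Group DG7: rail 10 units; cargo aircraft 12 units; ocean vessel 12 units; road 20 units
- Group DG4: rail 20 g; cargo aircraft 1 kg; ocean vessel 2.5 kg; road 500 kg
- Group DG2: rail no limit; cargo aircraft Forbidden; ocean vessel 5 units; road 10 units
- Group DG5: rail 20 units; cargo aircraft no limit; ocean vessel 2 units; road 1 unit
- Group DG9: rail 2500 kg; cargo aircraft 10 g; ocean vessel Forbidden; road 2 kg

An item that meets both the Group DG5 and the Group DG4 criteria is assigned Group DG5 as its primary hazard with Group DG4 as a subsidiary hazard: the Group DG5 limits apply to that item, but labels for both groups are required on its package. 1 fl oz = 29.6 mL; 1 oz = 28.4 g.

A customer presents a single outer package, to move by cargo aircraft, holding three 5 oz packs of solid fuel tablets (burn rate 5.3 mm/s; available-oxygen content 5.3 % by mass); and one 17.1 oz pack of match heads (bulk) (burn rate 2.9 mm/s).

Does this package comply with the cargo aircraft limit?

Yes

Solid fuel tablets: burn rate 5.3 mm/s > 2.5 mm/s → Group DG4 (Flammable Solid).
Match heads (bulk): burn rate 2.9 mm/s > 2.5 mm/s → Group DG4 (Flammable Solid).
Total Group DG4: (three 5 oz packs = 426 g) + (one 17.1 oz pack = 485.64 g) = 911.64 g.
911.64 g is within the cargo aircraft limit of 1 kg for Group DG4.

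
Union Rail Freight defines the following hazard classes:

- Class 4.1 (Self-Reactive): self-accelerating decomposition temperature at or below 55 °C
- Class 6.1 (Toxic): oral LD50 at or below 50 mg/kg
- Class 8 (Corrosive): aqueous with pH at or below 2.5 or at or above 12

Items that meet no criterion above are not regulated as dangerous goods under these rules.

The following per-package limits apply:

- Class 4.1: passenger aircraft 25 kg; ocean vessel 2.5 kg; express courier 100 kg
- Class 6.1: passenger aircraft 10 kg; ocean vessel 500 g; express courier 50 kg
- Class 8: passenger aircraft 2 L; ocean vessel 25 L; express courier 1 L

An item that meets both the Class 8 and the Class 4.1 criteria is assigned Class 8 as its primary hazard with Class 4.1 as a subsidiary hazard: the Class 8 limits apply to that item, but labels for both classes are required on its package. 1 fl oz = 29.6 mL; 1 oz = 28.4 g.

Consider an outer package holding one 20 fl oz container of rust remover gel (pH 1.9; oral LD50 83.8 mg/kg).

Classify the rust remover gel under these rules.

Class 8

The rust remover gel has pH 1.9, which is ≤ 2.5, so it is Class 8 (Corrosive).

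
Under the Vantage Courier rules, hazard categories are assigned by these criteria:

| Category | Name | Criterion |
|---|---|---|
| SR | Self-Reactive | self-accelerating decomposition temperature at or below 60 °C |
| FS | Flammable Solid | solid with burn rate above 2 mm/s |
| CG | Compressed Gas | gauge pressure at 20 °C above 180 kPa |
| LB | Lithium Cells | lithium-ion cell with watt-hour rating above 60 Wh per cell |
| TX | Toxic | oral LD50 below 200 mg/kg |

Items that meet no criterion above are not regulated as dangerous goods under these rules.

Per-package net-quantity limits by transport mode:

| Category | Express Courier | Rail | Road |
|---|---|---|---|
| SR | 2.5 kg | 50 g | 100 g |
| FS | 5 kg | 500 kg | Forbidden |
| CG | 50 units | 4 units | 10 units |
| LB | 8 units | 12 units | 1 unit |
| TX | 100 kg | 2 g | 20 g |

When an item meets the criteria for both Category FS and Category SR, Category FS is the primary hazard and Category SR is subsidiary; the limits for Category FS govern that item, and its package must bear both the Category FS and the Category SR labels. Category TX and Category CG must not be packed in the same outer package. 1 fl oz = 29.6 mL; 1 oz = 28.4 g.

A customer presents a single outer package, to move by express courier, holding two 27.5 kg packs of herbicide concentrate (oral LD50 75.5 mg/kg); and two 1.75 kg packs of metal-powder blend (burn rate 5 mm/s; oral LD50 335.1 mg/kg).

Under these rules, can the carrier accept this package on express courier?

Herbicide concentrate: oral LD50 75.5 mg/kg < 200 mg/kg → Category TX (Toxic).
Metal-powder blend: burn rate 5 mm/s > 2 mm/s → Category FS (Flammable Solid).
Category TX quantity: two 27.5 kg packs = 55 kg.
That is within the Category TX express courier limit of 100 kg.
Category FS quantity: two 1.75 kg packs = 3.5 kg.
3.5 kg ≤ 5 kg (express courier limit, Category FS) — within limit.
The segregation rule (Category TX with Category CG) does not apply to Category TX with Category FS.
Every hazard category is within its express courier limit and no segregation rule is violated.

Yes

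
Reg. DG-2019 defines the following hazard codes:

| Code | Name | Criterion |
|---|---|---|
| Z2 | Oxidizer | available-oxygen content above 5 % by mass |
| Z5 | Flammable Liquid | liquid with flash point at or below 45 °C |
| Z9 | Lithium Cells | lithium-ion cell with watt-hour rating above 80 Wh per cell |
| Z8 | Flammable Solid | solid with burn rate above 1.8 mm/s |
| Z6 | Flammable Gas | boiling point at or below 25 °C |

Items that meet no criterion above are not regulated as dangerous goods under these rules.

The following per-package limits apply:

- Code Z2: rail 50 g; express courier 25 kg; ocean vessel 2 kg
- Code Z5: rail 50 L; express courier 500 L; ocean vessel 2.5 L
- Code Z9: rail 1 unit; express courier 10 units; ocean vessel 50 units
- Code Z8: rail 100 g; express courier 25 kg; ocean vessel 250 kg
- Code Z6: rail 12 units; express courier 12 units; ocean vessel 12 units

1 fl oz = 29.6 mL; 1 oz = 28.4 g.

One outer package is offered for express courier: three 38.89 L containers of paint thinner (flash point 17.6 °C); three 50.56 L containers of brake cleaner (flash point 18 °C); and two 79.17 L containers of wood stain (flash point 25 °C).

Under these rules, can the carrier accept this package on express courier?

Yes

Paint thinner: flash point 17.6 °C ≤ 45 °C → Code Z5 (Flammable Liquid).
Brake cleaner: flash point 18 °C ≤ 45 °C → Code Z5 (Flammable Liquid).
Wood stain: flash point 25 °C ≤ 45 °C → Code Z5 (Flammable Liquid).
Code Z5 net quantity: (three 38.89 L containers = 116.67 L) + (three 50.56 L containers = 151.68 L) + (two 79.17 L containers = 158.34 L) = 426.69 L.
426.69 L ≤ 500 L (express courier limit, Code Z5) — within limit.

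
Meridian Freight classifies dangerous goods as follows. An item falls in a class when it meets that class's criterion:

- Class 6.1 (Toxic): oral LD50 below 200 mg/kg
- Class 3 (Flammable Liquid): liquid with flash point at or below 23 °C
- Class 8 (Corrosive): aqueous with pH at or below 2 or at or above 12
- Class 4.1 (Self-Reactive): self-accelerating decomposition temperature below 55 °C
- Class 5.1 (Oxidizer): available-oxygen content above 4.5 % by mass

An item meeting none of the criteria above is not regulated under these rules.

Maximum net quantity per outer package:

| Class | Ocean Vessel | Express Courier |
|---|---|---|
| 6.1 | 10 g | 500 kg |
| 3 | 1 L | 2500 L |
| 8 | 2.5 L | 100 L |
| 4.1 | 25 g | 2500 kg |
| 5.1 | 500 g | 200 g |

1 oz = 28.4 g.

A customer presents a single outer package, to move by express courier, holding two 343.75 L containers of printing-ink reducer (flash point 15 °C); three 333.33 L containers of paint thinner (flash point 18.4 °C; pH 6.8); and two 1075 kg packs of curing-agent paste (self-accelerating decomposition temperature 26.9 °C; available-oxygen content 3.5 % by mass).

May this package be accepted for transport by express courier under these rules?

Yes

With flash point 15 °C (≤ 23 °C), the printing-ink reducer falls in Class 3.
The paint thinner has flash point 18.4 °C, which is ≤ 23 °C, so it is Class 3 (Flammable Liquid).
Curing-agent paste: self-accelerating decomposition temperature 26.9 °C < 55 °C → Class 4.1 (Self-Reactive).
Class 3 net quantity: (two 343.75 L containers = 687.5 L) + (three 333.33 L containers = 999.99 L) = 1687.49 L.
1687.49 L ≤ 2500 L (express courier limit, Class 3) — within limit.
Class 4.1 quantity: two 1075 kg packs = 2150 kg.
That is within the Class 4.1 express courier limit of 2500 kg.
Every hazard class is within its express courier limit and no segregation rule is violated.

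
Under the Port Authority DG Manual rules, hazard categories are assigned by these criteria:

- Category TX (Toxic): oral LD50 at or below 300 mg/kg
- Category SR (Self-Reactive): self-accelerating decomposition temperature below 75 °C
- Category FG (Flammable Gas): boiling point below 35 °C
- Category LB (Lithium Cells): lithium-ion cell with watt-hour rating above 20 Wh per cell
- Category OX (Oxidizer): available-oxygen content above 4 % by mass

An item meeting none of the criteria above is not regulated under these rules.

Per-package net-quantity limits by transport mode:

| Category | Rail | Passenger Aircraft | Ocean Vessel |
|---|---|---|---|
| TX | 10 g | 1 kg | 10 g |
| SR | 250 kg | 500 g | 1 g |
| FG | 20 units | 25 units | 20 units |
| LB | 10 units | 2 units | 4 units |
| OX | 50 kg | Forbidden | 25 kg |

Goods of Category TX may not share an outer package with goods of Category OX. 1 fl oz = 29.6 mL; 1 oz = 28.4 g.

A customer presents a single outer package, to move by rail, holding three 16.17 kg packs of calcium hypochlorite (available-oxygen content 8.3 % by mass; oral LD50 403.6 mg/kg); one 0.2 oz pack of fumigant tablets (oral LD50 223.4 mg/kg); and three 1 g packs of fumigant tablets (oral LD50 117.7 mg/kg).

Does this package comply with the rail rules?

No

The calcium hypochlorite has available-oxygen content 8.3 % by mass, which is > 4 % by mass, so it is Category OX (Oxidizer).
The fumigant tablets have oral LD50 223.4 mg/kg, which is ≤ 300 mg/kg, so they are Category TX (Toxic).
Fumigant tablets: oral LD50 117.7 mg/kg ≤ 300 mg/kg → Category TX (Toxic).
Total Category TX: (one 0.2 oz pack = 5.68 g) + (three 1 g packs = 3 g) = 8.68 g.
8.68 g is within the rail limit of 10 g for Category TX.
Category OX quantity: three 16.17 kg packs = 48.51 kg.
That is within the Category OX rail limit of 50 kg.
Category TX and Category OX may not share an outer package.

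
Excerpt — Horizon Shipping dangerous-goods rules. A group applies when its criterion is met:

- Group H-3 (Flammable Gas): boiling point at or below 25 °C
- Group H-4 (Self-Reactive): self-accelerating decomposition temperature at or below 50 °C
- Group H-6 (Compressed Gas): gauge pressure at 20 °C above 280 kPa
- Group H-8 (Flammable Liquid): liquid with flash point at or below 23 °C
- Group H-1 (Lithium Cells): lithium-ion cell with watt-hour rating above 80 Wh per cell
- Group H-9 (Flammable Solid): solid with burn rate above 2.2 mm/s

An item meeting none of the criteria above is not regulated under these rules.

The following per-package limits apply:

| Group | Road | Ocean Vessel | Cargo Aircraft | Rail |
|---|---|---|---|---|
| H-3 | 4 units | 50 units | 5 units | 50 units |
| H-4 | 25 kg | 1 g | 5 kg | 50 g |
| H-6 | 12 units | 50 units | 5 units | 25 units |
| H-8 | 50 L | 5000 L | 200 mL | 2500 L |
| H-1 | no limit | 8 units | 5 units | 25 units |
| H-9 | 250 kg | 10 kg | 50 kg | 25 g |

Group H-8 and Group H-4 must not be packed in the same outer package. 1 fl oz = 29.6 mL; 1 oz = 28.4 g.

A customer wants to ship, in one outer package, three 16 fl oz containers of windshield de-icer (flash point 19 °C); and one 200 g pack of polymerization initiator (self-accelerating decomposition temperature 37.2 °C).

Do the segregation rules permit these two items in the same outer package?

The windshield de-icer has flash point 19 °C, which is ≤ 23 °C, so it is Group H-8 (Flammable Liquid).
The polymerization initiator has self-accelerating decomposition temperature 37.2 °C, which is ≤ 50 °C, so it is Group H-4 (Self-Reactive).
Group H-8 and Group H-4 may not share an outer package.

No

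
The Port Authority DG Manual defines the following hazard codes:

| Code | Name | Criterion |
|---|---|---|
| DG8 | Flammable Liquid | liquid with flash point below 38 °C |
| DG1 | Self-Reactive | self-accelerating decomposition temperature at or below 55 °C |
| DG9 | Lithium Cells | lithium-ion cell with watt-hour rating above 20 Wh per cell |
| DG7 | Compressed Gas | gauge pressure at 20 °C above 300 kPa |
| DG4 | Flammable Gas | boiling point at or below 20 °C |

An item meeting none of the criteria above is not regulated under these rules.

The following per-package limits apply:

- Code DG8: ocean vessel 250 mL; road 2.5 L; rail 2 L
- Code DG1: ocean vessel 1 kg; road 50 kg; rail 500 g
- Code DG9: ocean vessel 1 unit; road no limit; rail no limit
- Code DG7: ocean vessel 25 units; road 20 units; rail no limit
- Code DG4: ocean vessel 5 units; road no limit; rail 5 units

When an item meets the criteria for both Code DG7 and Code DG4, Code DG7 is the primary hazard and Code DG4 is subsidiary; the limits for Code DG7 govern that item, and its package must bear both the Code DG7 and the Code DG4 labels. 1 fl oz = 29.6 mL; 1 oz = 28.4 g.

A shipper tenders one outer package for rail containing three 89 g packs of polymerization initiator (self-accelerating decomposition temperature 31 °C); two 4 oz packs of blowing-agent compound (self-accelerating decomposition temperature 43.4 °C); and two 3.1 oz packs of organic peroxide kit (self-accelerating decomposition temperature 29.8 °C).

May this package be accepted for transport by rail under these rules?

The polymerization initiator has self-accelerating decomposition temperature 31 °C, which is ≤ 55 °C, so it is Code DG1 (Self-Reactive).
With self-accelerating decomposition temperature 43.4 °C (≤ 55 °C), the blowing-agent compound falls in Code DG1.
Self-accelerating decomposition temperature 29.8 °C meets the Code DG1 criterion (Self-Reactive), so the organic peroxide kit is Code DG1.
Total Code DG1: (three 89 g packs = 267 g) + (two 4 oz packs = 227.2 g) + (two 3.1 oz packs = 176.08 g) = 670.28 g.
670.28 g > 500 g (rail limit, Code DG1) — over the limit.

No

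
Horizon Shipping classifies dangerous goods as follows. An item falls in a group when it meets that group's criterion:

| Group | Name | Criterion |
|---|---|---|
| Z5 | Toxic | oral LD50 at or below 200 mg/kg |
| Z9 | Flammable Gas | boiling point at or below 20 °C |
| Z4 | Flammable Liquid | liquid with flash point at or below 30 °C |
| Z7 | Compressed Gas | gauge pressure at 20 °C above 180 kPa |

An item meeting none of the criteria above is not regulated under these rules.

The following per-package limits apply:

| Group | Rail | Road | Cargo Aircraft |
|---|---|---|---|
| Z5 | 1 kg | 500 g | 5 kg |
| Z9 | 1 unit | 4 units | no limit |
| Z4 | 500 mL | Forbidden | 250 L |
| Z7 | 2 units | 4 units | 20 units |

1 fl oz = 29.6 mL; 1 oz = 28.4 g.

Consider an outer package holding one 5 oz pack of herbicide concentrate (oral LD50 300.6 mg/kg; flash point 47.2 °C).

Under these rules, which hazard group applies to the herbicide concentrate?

oral LD50 300.6 mg/kg is not below 200 mg/kg, so Group Z5 does not apply.
flash point 47.2 °C is not below 30 °C, so Group Z4 does not apply.
No criterion is met, so the item is not regulated.

Not regulated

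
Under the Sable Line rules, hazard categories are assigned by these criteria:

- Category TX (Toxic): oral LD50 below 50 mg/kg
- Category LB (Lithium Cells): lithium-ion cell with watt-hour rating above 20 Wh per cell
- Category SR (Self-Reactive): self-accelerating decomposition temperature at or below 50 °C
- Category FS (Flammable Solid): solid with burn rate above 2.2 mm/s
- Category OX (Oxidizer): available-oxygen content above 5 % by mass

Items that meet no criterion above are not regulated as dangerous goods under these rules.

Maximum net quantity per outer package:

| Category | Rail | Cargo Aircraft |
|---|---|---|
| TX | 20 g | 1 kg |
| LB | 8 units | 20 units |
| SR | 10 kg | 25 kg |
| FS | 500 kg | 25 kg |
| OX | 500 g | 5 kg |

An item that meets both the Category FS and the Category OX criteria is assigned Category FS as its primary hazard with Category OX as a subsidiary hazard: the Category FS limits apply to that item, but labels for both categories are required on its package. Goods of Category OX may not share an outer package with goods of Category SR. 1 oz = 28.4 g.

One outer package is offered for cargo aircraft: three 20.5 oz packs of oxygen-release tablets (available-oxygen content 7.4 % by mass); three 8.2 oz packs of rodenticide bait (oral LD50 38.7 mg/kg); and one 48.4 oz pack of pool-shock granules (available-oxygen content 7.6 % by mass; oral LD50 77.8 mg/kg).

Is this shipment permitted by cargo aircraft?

Yes

Oxygen-release tablets: available-oxygen content 7.4 % by mass > 5 % by mass → Category OX (Oxidizer).
Oral LD50 38.7 mg/kg meets the Category TX criterion (Toxic), so the rodenticide bait is Category TX.
Available-oxygen content 7.6 % by mass meets the Category OX criterion (Oxidizer), so the pool-shock granules are Category OX.
Category OX net quantity: (three 20.5 oz packs = 1746.6 g) + (one 48.4 oz pack = 1374.56 g) = 3121.16 g.
3121.16 g is within the cargo aircraft limit of 5 kg for Category OX.
Category TX quantity: three 8.2 oz packs = 698.64 g.
698.64 g is within the cargo aircraft limit of 1 kg for Category TX.
The segregation rule (Category OX with Category SR) does not apply to Category OX with Category TX.
Every hazard category is within its cargo aircraft limit and no segregation rule is violated.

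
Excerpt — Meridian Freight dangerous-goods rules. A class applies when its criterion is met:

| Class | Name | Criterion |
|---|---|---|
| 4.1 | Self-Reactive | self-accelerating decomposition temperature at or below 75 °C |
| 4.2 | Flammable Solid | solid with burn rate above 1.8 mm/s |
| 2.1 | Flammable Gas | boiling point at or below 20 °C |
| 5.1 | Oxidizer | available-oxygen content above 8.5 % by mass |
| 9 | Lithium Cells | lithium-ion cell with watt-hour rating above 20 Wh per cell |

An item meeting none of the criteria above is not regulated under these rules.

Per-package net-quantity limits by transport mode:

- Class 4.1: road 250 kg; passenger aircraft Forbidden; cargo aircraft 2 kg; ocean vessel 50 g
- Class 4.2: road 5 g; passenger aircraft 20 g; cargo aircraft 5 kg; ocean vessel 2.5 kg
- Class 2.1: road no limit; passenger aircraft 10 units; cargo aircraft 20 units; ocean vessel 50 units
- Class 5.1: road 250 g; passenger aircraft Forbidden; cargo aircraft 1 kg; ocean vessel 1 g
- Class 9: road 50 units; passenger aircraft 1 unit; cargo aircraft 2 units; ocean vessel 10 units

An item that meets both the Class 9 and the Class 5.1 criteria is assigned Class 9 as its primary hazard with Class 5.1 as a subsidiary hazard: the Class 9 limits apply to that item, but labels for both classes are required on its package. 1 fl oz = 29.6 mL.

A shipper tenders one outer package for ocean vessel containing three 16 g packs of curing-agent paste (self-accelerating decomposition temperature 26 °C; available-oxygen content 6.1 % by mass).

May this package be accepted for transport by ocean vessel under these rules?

Self-accelerating decomposition temperature 26 °C meets the Class 4.1 criterion (Self-Reactive), so the curing-agent paste is Class 4.1.
Class 4.1 quantity: three 16 g packs = 48 g.
48 g is within the ocean vessel limit of 50 g for Class 4.1.

Yes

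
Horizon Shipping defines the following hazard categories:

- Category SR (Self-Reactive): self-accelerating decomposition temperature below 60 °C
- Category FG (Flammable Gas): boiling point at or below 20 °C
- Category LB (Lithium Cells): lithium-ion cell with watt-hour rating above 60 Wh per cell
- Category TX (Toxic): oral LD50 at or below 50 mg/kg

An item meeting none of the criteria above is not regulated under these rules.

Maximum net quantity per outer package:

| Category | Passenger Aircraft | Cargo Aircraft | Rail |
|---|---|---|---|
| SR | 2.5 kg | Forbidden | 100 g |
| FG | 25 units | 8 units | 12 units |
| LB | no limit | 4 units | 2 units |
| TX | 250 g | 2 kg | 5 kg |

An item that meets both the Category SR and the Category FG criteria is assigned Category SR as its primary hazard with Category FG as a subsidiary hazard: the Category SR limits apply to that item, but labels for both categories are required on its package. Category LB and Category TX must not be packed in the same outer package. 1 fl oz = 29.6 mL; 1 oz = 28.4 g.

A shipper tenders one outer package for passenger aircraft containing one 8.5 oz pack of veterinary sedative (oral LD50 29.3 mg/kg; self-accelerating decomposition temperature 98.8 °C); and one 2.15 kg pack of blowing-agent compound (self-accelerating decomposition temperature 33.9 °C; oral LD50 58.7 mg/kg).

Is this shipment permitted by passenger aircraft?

Veterinary sedative: oral LD50 29.3 mg/kg ≤ 50 mg/kg → Category TX (Toxic).
With self-accelerating decomposition temperature 33.9 °C (< 60 °C), the blowing-agent compound falls in Category SR.
Category TX quantity: one 8.5 oz pack = 241.4 g.
241.4 g is within the passenger aircraft limit of 250 g for Category TX.
Category SR quantity: 2.15 kg.
That is within the Category SR passenger aircraft limit of 2.5 kg.
The segregation rule (Category LB with Category TX) does not apply to Category TX with Category SR.
Every hazard category is within its passenger aircraft limit and no segregation rule is violated.

Yes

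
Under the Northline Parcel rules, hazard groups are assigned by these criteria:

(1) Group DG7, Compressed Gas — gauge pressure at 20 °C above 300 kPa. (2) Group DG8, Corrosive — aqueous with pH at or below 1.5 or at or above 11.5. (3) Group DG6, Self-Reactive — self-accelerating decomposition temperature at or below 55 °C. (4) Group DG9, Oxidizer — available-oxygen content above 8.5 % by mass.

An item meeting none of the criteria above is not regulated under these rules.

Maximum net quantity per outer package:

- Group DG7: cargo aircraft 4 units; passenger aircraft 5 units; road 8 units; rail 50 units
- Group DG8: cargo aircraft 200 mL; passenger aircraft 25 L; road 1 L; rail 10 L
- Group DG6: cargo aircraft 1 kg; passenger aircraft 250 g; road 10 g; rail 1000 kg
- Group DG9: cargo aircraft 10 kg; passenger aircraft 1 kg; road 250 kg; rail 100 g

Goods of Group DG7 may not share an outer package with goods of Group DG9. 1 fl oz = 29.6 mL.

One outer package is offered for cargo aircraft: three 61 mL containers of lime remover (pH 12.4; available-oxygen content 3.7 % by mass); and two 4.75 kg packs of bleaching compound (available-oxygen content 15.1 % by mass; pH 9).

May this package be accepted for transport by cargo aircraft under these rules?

Yes

The lime remover has pH 12.4, which is ≥ 11.5, so it is Group DG8 (Corrosive).
Bleaching compound: available-oxygen content 15.1 % by mass > 8.5 % by mass → Group DG9 (Oxidizer).
Group DG8 quantity: three 61 mL containers = 183 mL.
183 mL is within the cargo aircraft limit of 200 mL for Group DG8.
Group DG9 quantity: two 4.75 kg packs = 9.5 kg.
That is within the Group DG9 cargo aircraft limit of 10 kg.
The segregation rule (Group DG7 with Group DG9) does not apply to Group DG8 with Group DG9.
Every hazard group is within its cargo aircraft limit and no segregation rule is violated.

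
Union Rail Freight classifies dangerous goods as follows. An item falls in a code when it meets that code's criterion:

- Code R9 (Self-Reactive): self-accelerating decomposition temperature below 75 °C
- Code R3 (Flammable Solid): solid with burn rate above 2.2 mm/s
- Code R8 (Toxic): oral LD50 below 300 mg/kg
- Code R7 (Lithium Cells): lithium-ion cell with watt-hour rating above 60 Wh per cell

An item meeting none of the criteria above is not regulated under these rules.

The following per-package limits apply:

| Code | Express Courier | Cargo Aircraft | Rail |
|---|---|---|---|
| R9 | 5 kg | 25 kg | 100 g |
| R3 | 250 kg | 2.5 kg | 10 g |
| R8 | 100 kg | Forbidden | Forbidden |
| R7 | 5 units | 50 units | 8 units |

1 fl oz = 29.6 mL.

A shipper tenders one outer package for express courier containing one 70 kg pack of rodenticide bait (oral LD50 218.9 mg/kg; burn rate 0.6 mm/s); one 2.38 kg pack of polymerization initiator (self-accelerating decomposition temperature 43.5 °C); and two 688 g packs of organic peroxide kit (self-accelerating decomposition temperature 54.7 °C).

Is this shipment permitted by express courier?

Rodenticide bait: oral LD50 218.9 mg/kg < 300 mg/kg → Code R8 (Toxic).
Polymerization initiator: self-accelerating decomposition temperature 43.5 °C < 75 °C → Code R9 (Self-Reactive).
The organic peroxide kit has self-accelerating decomposition temperature 54.7 °C, which is < 75 °C, so it is Code R9 (Self-Reactive).
Code R9 net quantity: 2.38 kg + (two 688 g packs = 1.376 kg) = 3.756 kg.
3.756 kg ≤ 5 kg (express courier limit, Code R9) — within limit.
Code R8 quantity: 70 kg.
70 kg ≤ 100 kg (express courier limit, Code R8) — within limit.
Every hazard code is within its express courier limit and no segregation rule is violated.

Yes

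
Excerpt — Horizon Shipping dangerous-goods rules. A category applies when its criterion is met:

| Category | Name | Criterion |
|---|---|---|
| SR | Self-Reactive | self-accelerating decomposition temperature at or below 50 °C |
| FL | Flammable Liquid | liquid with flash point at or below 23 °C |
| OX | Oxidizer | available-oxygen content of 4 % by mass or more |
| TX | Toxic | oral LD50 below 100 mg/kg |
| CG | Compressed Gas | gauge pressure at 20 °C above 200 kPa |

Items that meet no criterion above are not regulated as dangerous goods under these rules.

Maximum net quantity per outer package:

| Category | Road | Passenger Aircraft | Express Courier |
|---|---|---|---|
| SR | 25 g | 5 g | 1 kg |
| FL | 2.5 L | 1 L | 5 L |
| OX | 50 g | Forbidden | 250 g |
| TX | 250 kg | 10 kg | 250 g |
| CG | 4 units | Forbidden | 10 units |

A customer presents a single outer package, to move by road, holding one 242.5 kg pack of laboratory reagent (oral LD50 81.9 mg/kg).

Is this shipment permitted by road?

Oral LD50 81.9 mg/kg meets the Category TX criterion (Toxic), so the laboratory reagent is Category TX.
Category TX quantity: 242.5 kg.
242.5 kg is within the road limit of 250 kg for Category TX.

Yes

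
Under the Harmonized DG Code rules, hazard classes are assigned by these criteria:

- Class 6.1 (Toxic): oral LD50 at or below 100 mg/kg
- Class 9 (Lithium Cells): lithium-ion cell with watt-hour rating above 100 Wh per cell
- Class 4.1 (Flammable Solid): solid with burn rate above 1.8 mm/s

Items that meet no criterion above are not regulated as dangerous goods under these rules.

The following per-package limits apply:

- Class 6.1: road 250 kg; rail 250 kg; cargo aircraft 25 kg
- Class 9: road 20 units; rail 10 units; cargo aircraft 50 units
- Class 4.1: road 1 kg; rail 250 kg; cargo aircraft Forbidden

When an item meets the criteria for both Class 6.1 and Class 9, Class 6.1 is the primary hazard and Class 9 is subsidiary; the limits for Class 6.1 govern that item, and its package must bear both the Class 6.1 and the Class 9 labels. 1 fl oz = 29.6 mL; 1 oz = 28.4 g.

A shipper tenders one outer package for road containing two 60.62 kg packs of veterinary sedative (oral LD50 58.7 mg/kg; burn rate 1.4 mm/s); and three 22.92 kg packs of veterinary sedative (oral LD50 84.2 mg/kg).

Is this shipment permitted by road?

Yes

Veterinary sedative: oral LD50 58.7 mg/kg ≤ 100 mg/kg → Class 6.1 (Toxic).
Oral LD50 84.2 mg/kg meets the Class 6.1 criterion (Toxic), so the veterinary sedative is Class 6.1.
Total Class 6.1: (two 60.62 kg packs = 121.24 kg) + (three 22.92 kg packs = 68.76 kg) = 190 kg.
190 kg is within the road limit of 250 kg for Class 6.1.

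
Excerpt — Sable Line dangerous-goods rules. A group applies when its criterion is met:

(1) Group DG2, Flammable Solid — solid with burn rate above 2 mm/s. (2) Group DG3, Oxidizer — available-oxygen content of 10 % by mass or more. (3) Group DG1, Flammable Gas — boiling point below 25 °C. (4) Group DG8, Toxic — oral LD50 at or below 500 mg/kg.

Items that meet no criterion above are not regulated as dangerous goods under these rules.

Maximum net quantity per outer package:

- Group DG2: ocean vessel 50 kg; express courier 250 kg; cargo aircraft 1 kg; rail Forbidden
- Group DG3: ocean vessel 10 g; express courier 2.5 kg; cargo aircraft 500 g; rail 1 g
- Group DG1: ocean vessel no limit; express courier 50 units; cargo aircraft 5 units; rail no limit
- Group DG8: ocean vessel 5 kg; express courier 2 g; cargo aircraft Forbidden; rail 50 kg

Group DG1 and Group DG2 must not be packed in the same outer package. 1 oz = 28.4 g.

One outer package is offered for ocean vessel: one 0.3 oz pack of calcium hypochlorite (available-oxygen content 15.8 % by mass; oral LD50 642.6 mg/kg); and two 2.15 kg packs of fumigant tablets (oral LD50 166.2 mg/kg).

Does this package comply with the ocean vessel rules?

Available-oxygen content 15.8 % by mass meets the Group DG3 criterion (Oxidizer), so the calcium hypochlorite is Group DG3.
The fumigant tablets have oral LD50 166.2 mg/kg, which is ≤ 500 mg/kg, so they are Group DG8 (Toxic).
Group DG3 quantity: one 0.3 oz pack = 8.52 g.
8.52 g is within the ocean vessel limit of 10 g for Group DG3.
Group DG8 quantity: two 2.15 kg packs = 4.3 kg.
That is within the Group DG8 ocean vessel limit of 5 kg.
The segregation rule (Group DG1 with Group DG2) does not apply to Group DG3 with Group DG8.
Every hazard group is within its ocean vessel limit and no segregation rule is violated.

Yes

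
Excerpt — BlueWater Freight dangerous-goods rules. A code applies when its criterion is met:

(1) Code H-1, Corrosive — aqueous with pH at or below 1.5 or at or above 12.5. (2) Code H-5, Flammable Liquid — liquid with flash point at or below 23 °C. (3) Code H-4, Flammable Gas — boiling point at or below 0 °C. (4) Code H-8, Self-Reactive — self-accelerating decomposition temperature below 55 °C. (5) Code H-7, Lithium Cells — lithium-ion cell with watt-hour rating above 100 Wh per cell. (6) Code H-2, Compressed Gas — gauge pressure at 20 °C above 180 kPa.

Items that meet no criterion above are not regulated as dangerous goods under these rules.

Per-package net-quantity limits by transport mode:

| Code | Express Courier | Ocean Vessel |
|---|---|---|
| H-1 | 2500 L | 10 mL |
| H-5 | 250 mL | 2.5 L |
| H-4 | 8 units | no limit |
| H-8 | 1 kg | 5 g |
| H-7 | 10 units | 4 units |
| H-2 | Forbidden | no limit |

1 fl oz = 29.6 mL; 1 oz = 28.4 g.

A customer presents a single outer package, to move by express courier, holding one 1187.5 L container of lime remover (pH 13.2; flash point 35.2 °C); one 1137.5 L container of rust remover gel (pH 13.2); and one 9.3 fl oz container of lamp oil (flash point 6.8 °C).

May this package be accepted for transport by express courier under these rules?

With pH 13.2 (≥ 12.5), the lime remover falls in Code H-1.
Rust remover gel: pH 13.2 ≥ 12.5 → Code H-1 (Corrosive).
The lamp oil has flash point 6.8 °C, which is ≤ 23 °C, so it is Code H-5 (Flammable Liquid).
Total Code H-1: 1187.5 L + 1137.5 L = 2325 L.
2325 L ≤ 2500 L (express courier limit, Code H-1) — within limit.
Code H-5 quantity: one 9.3 fl oz container = 275.28 mL.
275.28 mL exceeds the express courier limit of 250 mL for Code H-5.

No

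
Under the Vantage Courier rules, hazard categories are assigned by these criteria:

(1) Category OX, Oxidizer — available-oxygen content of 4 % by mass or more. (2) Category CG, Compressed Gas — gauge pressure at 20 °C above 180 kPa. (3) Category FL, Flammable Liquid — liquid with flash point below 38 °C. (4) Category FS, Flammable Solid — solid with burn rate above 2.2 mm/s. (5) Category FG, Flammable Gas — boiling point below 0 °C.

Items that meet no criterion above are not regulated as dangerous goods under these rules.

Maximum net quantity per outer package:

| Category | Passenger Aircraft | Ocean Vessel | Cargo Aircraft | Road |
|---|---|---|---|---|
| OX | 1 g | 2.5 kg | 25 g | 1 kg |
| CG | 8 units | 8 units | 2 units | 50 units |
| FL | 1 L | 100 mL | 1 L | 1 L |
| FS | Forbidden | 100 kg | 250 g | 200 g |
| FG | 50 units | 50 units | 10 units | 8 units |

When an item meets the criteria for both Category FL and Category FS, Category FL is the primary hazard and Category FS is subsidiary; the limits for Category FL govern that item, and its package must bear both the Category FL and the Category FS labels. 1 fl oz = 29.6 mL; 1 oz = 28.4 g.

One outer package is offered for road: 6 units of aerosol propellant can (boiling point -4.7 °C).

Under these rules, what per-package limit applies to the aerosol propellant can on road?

8 units

Boiling point -4.7 °C meets the Category FG criterion (Flammable Gas), so the aerosol propellant can is Category FG.
The road limit for Category FG is 8 units.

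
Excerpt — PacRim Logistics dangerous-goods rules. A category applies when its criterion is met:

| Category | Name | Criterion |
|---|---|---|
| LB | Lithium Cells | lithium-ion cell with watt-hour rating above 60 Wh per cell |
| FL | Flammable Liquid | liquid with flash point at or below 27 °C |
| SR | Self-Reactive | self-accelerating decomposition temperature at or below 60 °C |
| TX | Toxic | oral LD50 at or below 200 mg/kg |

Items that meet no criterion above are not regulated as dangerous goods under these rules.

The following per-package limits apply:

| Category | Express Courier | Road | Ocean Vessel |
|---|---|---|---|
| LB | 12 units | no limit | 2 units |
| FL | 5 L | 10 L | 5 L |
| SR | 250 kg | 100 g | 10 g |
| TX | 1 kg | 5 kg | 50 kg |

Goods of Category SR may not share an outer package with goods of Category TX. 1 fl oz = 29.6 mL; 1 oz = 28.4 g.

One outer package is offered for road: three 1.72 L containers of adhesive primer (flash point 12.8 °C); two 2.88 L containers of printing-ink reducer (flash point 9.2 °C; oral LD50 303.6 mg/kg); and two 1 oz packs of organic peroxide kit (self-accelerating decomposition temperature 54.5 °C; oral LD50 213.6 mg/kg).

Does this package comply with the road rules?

No

Flash point 12.8 °C meets the Category FL criterion (Flammable Liquid), so the adhesive primer is Category FL.
Flash point 9.2 °C meets the Category FL criterion (Flammable Liquid), so the printing-ink reducer is Category FL.
Self-accelerating decomposition temperature 54.5 °C meets the Category SR criterion (Self-Reactive), so the organic peroxide kit is Category SR.
Category FL net quantity: (three 1.72 L containers = 5.16 L) + (two 2.88 L containers = 5.76 L) = 10.92 L.
That exceeds the Category FL road limit of 10 L.
Category SR quantity: two 1 oz packs = 56.8 g.
56.8 g ≤ 100 g (road limit, Category SR) — within limit.
The segregation rule (Category SR with Category TX) does not apply to Category FL with Category SR.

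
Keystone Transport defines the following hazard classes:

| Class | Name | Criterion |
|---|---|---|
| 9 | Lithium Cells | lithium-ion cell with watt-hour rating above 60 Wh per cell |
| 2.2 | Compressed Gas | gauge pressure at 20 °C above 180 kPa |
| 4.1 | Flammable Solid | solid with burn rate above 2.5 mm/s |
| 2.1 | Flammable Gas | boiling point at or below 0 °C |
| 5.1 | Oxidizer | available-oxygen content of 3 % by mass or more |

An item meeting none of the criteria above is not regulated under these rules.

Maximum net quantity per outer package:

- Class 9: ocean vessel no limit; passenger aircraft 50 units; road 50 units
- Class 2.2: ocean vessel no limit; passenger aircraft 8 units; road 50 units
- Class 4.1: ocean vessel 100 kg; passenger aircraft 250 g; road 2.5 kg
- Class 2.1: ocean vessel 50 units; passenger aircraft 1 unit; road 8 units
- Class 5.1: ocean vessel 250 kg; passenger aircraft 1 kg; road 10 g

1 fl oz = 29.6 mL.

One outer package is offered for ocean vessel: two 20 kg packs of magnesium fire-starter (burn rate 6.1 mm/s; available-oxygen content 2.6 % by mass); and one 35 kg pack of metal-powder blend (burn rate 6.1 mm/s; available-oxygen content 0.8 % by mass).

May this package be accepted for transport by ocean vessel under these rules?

Yes

Burn rate 6.1 mm/s meets the Class 4.1 criterion (Flammable Solid), so the magnesium fire-starter is Class 4.1.
Metal-powder blend: burn rate 6.1 mm/s > 2.5 mm/s → Class 4.1 (Flammable Solid).
Class 4.1 net quantity: (two 20 kg packs = 40 kg) + 35 kg = 75 kg.
75 kg is within the ocean vessel limit of 100 kg for Class 4.1.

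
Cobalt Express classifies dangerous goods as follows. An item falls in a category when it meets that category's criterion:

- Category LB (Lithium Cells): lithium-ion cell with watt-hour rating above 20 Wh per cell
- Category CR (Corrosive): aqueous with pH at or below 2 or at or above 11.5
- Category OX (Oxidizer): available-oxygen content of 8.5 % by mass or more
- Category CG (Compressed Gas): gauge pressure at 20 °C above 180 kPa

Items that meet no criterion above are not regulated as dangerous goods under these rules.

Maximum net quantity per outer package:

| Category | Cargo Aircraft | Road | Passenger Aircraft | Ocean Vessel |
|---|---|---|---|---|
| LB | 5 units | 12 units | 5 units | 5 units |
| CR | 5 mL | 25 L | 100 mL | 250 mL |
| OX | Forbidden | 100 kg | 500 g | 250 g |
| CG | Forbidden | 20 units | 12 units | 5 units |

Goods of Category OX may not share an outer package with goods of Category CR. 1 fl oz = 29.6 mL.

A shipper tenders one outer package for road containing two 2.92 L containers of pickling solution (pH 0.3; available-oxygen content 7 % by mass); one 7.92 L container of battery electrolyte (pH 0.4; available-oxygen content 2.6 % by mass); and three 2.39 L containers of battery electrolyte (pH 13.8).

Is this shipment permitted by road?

With pH 0.3 (≤ 2), the pickling solution falls in Category CR.
The battery electrolyte has pH 0.4, which is ≤ 2, so it is Category CR (Corrosive).
With pH 13.8 (≥ 11.5), the battery electrolyte falls in Category CR.
Category CR net quantity: (two 2.92 L containers = 5.84 L) + 7.92 L + (three 2.39 L containers = 7.17 L) = 20.93 L.
That is within the Category CR road limit of 25 L.

Yes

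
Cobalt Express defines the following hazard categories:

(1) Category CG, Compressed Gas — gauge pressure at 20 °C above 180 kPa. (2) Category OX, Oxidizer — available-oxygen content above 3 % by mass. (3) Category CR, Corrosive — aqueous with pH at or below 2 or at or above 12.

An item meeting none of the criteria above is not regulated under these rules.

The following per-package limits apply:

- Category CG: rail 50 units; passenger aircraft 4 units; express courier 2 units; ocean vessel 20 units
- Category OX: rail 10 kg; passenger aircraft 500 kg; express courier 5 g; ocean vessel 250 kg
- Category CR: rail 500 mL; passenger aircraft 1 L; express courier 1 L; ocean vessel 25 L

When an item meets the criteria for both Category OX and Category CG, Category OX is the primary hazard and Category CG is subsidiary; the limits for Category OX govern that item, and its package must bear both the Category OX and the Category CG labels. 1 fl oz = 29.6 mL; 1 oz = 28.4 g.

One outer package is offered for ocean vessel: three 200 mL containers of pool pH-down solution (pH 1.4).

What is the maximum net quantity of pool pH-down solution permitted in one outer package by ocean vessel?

25 L

The pool pH-down solution has pH 1.4, which is ≤ 2, so it is Category CR (Corrosive).
The ocean vessel limit for Category CR is 25 L.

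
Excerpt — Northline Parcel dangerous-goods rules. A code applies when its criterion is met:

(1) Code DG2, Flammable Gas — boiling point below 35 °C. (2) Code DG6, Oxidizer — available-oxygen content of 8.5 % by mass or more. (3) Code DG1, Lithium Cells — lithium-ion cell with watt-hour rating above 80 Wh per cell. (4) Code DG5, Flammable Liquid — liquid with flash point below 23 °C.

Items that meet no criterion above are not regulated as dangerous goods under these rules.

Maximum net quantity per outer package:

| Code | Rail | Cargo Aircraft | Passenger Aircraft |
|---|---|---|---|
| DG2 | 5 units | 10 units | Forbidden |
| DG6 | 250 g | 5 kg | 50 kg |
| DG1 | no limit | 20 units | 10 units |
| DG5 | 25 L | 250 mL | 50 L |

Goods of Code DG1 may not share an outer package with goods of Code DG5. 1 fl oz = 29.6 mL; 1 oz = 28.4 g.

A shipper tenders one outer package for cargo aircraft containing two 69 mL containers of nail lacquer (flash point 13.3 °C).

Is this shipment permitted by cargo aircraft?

Yes

The nail lacquer has flash point 13.3 °C, which is < 23 °C, so it is Code DG5 (Flammable Liquid).
Code DG5 quantity: two 69 mL containers = 138 mL.
That is within the Code DG5 cargo aircraft limit of 250 mL.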